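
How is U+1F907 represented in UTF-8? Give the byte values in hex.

F0 9F A4 87

U+1F907 = 0x1F907 = 129287 decimal. In range U+10000–U+10FFFF → 4-byte form: 11110xxx 10xxxxxx 10xxxxxx 10xxxxxx.
Binary (21 bits): 000011111100100000111.
Split 3+6+6+6: 000 | 011111 | 100100 | 000111.
Byte 1: 11110000 = 0xF0.
Byte 2: 10011111 = 0x9F.
Byte 3: 10100100 = 0xA4.
Byte 4: 10000111 = 0x87.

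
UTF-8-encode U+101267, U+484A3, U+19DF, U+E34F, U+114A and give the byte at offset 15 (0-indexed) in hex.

U+101267 → 4-byte form F4 81 89 A7 at offsets 0–3.
U+484A3 → 4-byte form F1 88 92 A3 at offsets 4–7.
U+19DF → 3-byte form E1 A7 9F at offsets 8–10.
U+E34F → 3-byte form EE 8D 8F at offsets 11–13.
U+114A → 3-byte form E1 85 8A at offsets 14–16.
Offset 15 falls in char 5's range; it's byte 2 of E1 85 8A = 0x85.

0x85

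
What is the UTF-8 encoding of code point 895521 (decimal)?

U+DAA21 = 0xDAA21 = 895521 decimal. In range U+10000–U+10FFFF → 4-byte form: 11110xxx 10xxxxxx 10xxxxxx 10xxxxxx.
Binary (21 bits): 011011010101000100001.
Split 3+6+6+6: 011 | 011010 | 101000 | 100001.
Byte 1: 11110011 = 0xF3.
Byte 2: 10011010 = 0x9A.
Byte 3: 10101000 = 0xA8.
Byte 4: 10100001 = 0xA1.

F3 9A A8 A1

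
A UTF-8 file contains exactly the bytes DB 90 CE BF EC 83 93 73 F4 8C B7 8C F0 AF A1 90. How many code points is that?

6

Byte at offset 0: 0xDB = 11011011 → 2-byte char (#1). Advance 2.
Byte at offset 2: 0xCE = 11001110 → 2-byte char (#2). Advance 2.
Byte at offset 4: 0xEC = 11101100 → 3-byte char (#3). Advance 3.
Byte at offset 7: 0x73 = 01110011 → 1-byte char (#4). Advance 1.
Byte at offset 8: 0xF4 = 11110100 → 4-byte char (#5). Advance 4.
Byte at offset 12: 0xF0 = 11110000 → 4-byte char (#6). Advance 4.
Reached end at offset 16 after 6 code points.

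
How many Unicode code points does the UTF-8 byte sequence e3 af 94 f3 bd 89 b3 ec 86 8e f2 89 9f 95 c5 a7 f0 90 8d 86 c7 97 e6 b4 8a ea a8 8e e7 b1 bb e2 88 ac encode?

11

Byte at offset 0: 0xE3 = 11100011 → 3-byte char (#1). Advance 3.
Byte at offset 3: 0xF3 = 11110011 → 4-byte char (#2). Advance 4.
Byte at offset 7: 0xEC = 11101100 → 3-byte char (#3). Advance 3.
Byte at offset 10: 0xF2 = 11110010 → 4-byte char (#4). Advance 4.
Byte at offset 14: 0xC5 = 11000101 → 2-byte char (#5). Advance 2.
Byte at offset 16: 0xF0 = 11110000 → 4-byte char (#6). Advance 4.
Byte at offset 20: 0xC7 = 11000111 → 2-byte char (#7). Advance 2.
Byte at offset 22: 0xE6 = 11100110 → 3-byte char (#8). Advance 3.
Byte at offset 25: 0xEA = 11101010 → 3-byte char (#9). Advance 3.
Byte at offset 28: 0xE7 = 11100111 → 3-byte char (#10). Advance 3.
Byte at offset 31: 0xE2 = 11100010 → 3-byte char (#11). Advance 3.
Reached end at offset 34 after 11 code points.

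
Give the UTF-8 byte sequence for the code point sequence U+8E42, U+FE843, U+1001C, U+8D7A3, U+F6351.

U+8E42: 3-byte form → E8 B9 82.
U+FE843: 4-byte form → F3 BE A1 83.
U+1001C: 4-byte form → F0 90 80 9C.
U+8D7A3: 4-byte form → F2 8D 9E A3.
U+F6351: 4-byte form → F3 B6 8D 91.
Concatenated (19 bytes): E8 B9 82 F3 BE A1 83 F0 90 80 9C F2 8D 9E A3 F3 B6 8D 91.

E8 B9 82 F3 BE A1 83 F0 90 80 9C F2 8D 9E A3 F3 B6 8D 91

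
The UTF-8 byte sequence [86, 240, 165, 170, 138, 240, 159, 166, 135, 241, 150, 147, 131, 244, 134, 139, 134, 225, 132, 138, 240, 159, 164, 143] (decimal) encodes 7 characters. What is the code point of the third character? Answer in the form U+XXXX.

Offset 0: leading byte 0x56 = 01010110 → 1-byte char #1 = 56.
Offset 1: leading byte 0xF0 = 11110000 → 4-byte char #2 = F0 A5 AA 8A.
Offset 5: leading byte 0xF0 = 11110000 → 4-byte char #3 = F0 9F A6 87.
Leading byte 0xF0 = 11110000 matches 11110xxx → 4-byte sequence.
Byte 1: 0xF0 = 11110000, payload 000 (3 bits).
Byte 2: 0x9F = 10011111 (10xxxxxx ✓), payload 011111.
Byte 3: 0xA6 = 10100110 (10xxxxxx ✓), payload 100110.
Byte 4: 0x87 = 10000111 (10xxxxxx ✓), payload 000111.
Concatenate: 000011111100110000111 = 0x1F987 (21 bits → U+1F987).

U+1F987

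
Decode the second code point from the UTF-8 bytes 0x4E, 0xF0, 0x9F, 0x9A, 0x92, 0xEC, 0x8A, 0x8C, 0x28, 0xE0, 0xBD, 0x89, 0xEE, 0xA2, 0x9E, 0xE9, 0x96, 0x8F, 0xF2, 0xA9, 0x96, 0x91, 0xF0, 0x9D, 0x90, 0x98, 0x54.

U+1F692

Offset 0: leading byte 0x4E = 01001110 → 1-byte char #1 = 4E.
Offset 1: leading byte 0xF0 = 11110000 → 4-byte char #2 = F0 9F 9A 92.
Leading byte 0xF0 = 11110000 matches 11110xxx → 4-byte sequence.
Byte 1: 0xF0 = 11110000, payload 000 (3 bits).
Byte 2: 0x9F = 10011111 (10xxxxxx ✓), payload 011111.
Byte 3: 0x9A = 10011010 (10xxxxxx ✓), payload 011010.
Byte 4: 0x92 = 10010010 (10xxxxxx ✓), payload 010010.
Concatenate: 000011111011010010010 = 0x1F692 (21 bits → U+1F692).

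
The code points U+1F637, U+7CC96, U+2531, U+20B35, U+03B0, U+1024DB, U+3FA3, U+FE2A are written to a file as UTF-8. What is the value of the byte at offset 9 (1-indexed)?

1-indexed offset 9 is 0-indexed offset 8.
U+1F637 → 4-byte form F0 9F 98 B7 at offsets 0–3.
U+7CC96 → 4-byte form F1 BC B2 96 at offsets 4–7.
U+2531 → 3-byte form E2 94 B1 at offsets 8–10.
Offset 8 falls in char 3's range; it's byte 1 of E2 94 B1 = 0xE2.

0xE2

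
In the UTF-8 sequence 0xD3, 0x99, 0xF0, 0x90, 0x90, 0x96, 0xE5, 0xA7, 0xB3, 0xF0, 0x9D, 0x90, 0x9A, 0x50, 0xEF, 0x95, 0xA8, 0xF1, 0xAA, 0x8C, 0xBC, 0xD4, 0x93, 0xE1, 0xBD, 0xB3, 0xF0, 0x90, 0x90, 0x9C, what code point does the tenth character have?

Offset 0: leading byte 0xD3 = 11010011 → 2-byte char #1 = D3 99.
Offset 2: leading byte 0xF0 = 11110000 → 4-byte char #2 = F0 90 90 96.
Offset 6: leading byte 0xE5 = 11100101 → 3-byte char #3 = E5 A7 B3.
Offset 9: leading byte 0xF0 = 11110000 → 4-byte char #4 = F0 9D 90 9A.
Offset 13: leading byte 0x50 = 01010000 → 1-byte char #5 = 50.
Offset 14: leading byte 0xEF = 11101111 → 3-byte char #6 = EF 95 A8.
Offset 17: leading byte 0xF1 = 11110001 → 4-byte char #7 = F1 AA 8C BC.
Offset 21: leading byte 0xD4 = 11010100 → 2-byte char #8 = D4 93.
Offset 23: leading byte 0xE1 = 11100001 → 3-byte char #9 = E1 BD B3.
Offset 26: leading byte 0xF0 = 11110000 → 4-byte char #10 = F0 90 90 9C.
Leading byte 0xF0 = 11110000 matches 11110xxx → 4-byte sequence.
Byte 1: 0xF0 = 11110000, payload 000 (3 bits).
Byte 2: 0x90 = 10010000 (10xxxxxx ✓), payload 010000.
Byte 3: 0x90 = 10010000 (10xxxxxx ✓), payload 010000.
Byte 4: 0x9C = 10011100 (10xxxxxx ✓), payload 011100.
Concatenate: 000010000010000011100 = 0x1041C (21 bits → U+1041C).

U+1041C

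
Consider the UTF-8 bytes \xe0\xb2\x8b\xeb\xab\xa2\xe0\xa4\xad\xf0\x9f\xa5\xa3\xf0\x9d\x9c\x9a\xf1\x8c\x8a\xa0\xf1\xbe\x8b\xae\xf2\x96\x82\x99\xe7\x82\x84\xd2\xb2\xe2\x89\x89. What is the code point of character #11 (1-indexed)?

Offset 0: leading byte 0xE0 = 11100000 → 3-byte char #1 = E0 B2 8B.
Offset 3: leading byte 0xEB = 11101011 → 3-byte char #2 = EB AB A2.
Offset 6: leading byte 0xE0 = 11100000 → 3-byte char #3 = E0 A4 AD.
Offset 9: leading byte 0xF0 = 11110000 → 4-byte char #4 = F0 9F A5 A3.
Offset 13: leading byte 0xF0 = 11110000 → 4-byte char #5 = F0 9D 9C 9A.
Offset 17: leading byte 0xF1 = 11110001 → 4-byte char #6 = F1 8C 8A A0.
Offset 21: leading byte 0xF1 = 11110001 → 4-byte char #7 = F1 BE 8B AE.
Offset 25: leading byte 0xF2 = 11110010 → 4-byte char #8 = F2 96 82 99.
Offset 29: leading byte 0xE7 = 11100111 → 3-byte char #9 = E7 82 84.
Offset 32: leading byte 0xD2 = 11010010 → 2-byte char #10 = D2 B2.
Offset 34: leading byte 0xE2 = 11100010 → 3-byte char #11 = E2 89 89.
Leading byte 0xE2 = 11100010 matches 1110xxxx → 3-byte sequence.
Byte 1: 0xE2 = 11100010, payload 0010 (4 bits).
Byte 2: 0x89 = 10001001 (10xxxxxx ✓), payload 001001.
Byte 3: 0x89 = 10001001 (10xxxxxx ✓), payload 001001.
Concatenate: 0010001001001001 = 0x2249 (16 bits → U+2249).

U+2249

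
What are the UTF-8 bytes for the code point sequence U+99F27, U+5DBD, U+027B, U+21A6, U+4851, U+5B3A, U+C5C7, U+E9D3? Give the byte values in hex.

F2 99 BC A7 E5 B6 BD C9 BB E2 86 A6 E4 A1 91 E5 AC BA EC 97 87 EE A7 93

U+99F27: 4-byte form → F2 99 BC A7.
U+5DBD: 3-byte form → E5 B6 BD.
U+027B: 2-byte form → C9 BB.
U+21A6: 3-byte form → E2 86 A6.
U+4851: 3-byte form → E4 A1 91.
U+5B3A: 3-byte form → E5 AC BA.
U+C5C7: 3-byte form → EC 97 87.
U+E9D3: 3-byte form → EE A7 93.
Concatenated (24 bytes): F2 99 BC A7 E5 B6 BD C9 BB E2 86 A6 E4 A1 91 E5 AC BA EC 97 87 EE A7 93.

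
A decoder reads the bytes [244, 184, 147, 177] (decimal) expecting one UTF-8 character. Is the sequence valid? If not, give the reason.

invalid (encodes a value above U+10FFFF)

Leading byte 0xF4 = 11110100 → 4-byte form.
Payload = 0x1384F1, which exceeds U+10FFFF, the maximum Unicode code point. (Leading bytes F5–FF, or F4 followed by ≥ 0x90, are invalid.)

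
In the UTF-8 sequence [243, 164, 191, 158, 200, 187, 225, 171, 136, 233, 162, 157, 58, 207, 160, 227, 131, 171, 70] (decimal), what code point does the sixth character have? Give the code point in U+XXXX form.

U+03E0

Offset 0: leading byte 0xF3 = 11110011 → 4-byte char #1 = F3 A4 BF 9E.
Offset 4: leading byte 0xC8 = 11001000 → 2-byte char #2 = C8 BB.
Offset 6: leading byte 0xE1 = 11100001 → 3-byte char #3 = E1 AB 88.
Offset 9: leading byte 0xE9 = 11101001 → 3-byte char #4 = E9 A2 9D.
Offset 12: leading byte 0x3A = 00111010 → 1-byte char #5 = 3A.
Offset 13: leading byte 0xCF = 11001111 → 2-byte char #6 = CF A0.
Leading byte 0xCF = 11001111 matches 110xxxxx → 2-byte sequence.
Byte 1: 0xCF = 11001111, payload 01111 (5 bits).
Byte 2: 0xA0 = 10100000 (10xxxxxx ✓), payload 100000.
Concatenate: 01111100000 = 0x3E0 (11 bits → U+03E0).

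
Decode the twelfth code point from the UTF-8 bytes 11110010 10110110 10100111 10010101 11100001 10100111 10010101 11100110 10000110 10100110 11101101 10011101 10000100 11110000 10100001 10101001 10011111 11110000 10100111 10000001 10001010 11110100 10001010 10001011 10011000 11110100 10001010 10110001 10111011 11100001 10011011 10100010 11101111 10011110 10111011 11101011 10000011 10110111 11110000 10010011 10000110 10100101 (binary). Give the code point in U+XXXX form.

U+131A5

Offset 0: leading byte 0xF2 = 11110010 → 4-byte char #1 = F2 B6 A7 95.
Offset 4: leading byte 0xE1 = 11100001 → 3-byte char #2 = E1 A7 95.
Offset 7: leading byte 0xE6 = 11100110 → 3-byte char #3 = E6 86 A6.
Offset 10: leading byte 0xED = 11101101 → 3-byte char #4 = ED 9D 84.
Offset 13: leading byte 0xF0 = 11110000 → 4-byte char #5 = F0 A1 A9 9F.
Offset 17: leading byte 0xF0 = 11110000 → 4-byte char #6 = F0 A7 81 8A.
Offset 21: leading byte 0xF4 = 11110100 → 4-byte char #7 = F4 8A 8B 98.
Offset 25: leading byte 0xF4 = 11110100 → 4-byte char #8 = F4 8A B1 BB.
Offset 29: leading byte 0xE1 = 11100001 → 3-byte char #9 = E1 9B A2.
Offset 32: leading byte 0xEF = 11101111 → 3-byte char #10 = EF 9E BB.
Offset 35: leading byte 0xEB = 11101011 → 3-byte char #11 = EB 83 B7.
Offset 38: leading byte 0xF0 = 11110000 → 4-byte char #12 = F0 93 86 A5.
Leading byte 0xF0 = 11110000 matches 11110xxx → 4-byte sequence.
Byte 1: 0xF0 = 11110000, payload 000 (3 bits).
Byte 2: 0x93 = 10010011 (10xxxxxx ✓), payload 010011.
Byte 3: 0x86 = 10000110 (10xxxxxx ✓), payload 000110.
Byte 4: 0xA5 = 10100101 (10xxxxxx ✓), payload 100101.
Concatenate: 000010011000110100101 = 0x131A5 (21 bits → U+131A5).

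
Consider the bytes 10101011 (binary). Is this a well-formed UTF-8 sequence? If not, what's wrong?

Byte 0xAB = 10101011 has the form 10xxxxxx — a continuation byte — but there is no preceding leading byte.

invalid (continuation byte with no leading byte)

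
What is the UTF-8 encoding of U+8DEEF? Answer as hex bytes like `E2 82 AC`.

U+8DEEF = 0x8DEEF = 581359 decimal. In range U+10000–U+10FFFF → 4-byte form: 11110xxx 10xxxxxx 10xxxxxx 10xxxxxx.
Binary (21 bits): 010001101111011101111.
Split 3+6+6+6: 010 | 001101 | 111011 | 101111.
Byte 1: 11110010 = 0xF2.
Byte 2: 10001101 = 0x8D.
Byte 3: 10111011 = 0xBB.
Byte 4: 10101111 = 0xAF.

F2 8D BB AF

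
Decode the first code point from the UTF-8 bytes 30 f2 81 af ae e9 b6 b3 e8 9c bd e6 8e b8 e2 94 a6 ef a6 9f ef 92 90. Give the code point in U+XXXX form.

Offset 0: leading byte 0x30 = 00110000 → 1-byte char #1 = 30.
Leading byte 0x30 = 00110000 matches 0xxxxxxx → 1-byte sequence.
Byte 1: 0x30 = 00110000, payload 0110000 (7 bits).
Concatenate: 0110000 = 0x30 (7 bits → U+0030).

U+0030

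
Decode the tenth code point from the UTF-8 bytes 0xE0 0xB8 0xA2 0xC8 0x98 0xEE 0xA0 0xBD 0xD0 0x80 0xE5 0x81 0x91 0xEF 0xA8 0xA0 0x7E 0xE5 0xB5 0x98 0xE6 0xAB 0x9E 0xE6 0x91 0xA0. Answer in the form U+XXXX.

U+6460

Offset 0: leading byte 0xE0 = 11100000 → 3-byte char #1 = E0 B8 A2.
Offset 3: leading byte 0xC8 = 11001000 → 2-byte char #2 = C8 98.
Offset 5: leading byte 0xEE = 11101110 → 3-byte char #3 = EE A0 BD.
Offset 8: leading byte 0xD0 = 11010000 → 2-byte char #4 = D0 80.
Offset 10: leading byte 0xE5 = 11100101 → 3-byte char #5 = E5 81 91.
Offset 13: leading byte 0xEF = 11101111 → 3-byte char #6 = EF A8 A0.
Offset 16: leading byte 0x7E = 01111110 → 1-byte char #7 = 7E.
Offset 17: leading byte 0xE5 = 11100101 → 3-byte char #8 = E5 B5 98.
Offset 20: leading byte 0xE6 = 11100110 → 3-byte char #9 = E6 AB 9E.
Offset 23: leading byte 0xE6 = 11100110 → 3-byte char #10 = E6 91 A0.
Leading byte 0xE6 = 11100110 matches 1110xxxx → 3-byte sequence.
Byte 1: 0xE6 = 11100110, payload 0110 (4 bits).
Byte 2: 0x91 = 10010001 (10xxxxxx ✓), payload 010001.
Byte 3: 0xA0 = 10100000 (10xxxxxx ✓), payload 100000.
Concatenate: 0110010001100000 = 0x6460 (16 bits → U+6460).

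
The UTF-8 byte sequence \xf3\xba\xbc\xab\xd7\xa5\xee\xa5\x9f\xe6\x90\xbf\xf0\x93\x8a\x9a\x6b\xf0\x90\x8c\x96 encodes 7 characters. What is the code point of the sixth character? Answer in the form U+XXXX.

Offset 0: leading byte 0xF3 = 11110011 → 4-byte char #1 = F3 BA BC AB.
Offset 4: leading byte 0xD7 = 11010111 → 2-byte char #2 = D7 A5.
Offset 6: leading byte 0xEE = 11101110 → 3-byte char #3 = EE A5 9F.
Offset 9: leading byte 0xE6 = 11100110 → 3-byte char #4 = E6 90 BF.
Offset 12: leading byte 0xF0 = 11110000 → 4-byte char #5 = F0 93 8A 9A.
Offset 16: leading byte 0x6B = 01101011 → 1-byte char #6 = 6B.
Leading byte 0x6B = 01101011 matches 0xxxxxxx → 1-byte sequence.
Byte 1: 0x6B = 01101011, payload 1101011 (7 bits).
Concatenate: 1101011 = 0x6B (7 bits → U+006B).

U+006B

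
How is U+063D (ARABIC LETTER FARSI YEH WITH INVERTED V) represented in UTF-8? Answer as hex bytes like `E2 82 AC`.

D8 BD

U+063D = 0x63D = 1597 decimal. In range U+0080–U+07FF → 2-byte form: 110xxxxx 10xxxxxx.
Binary (11 bits): 11000111101.
Split 5+6: 11000 | 111101.
Byte 1: 11011000 = 0xD8.
Byte 2: 10111101 = 0xBD.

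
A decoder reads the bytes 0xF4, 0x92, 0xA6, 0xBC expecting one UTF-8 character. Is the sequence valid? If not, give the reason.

invalid (encodes a value above U+10FFFF)

Leading byte 0xF4 = 11110100 → 4-byte form.
Payload = 0x1129BC, which exceeds U+10FFFF, the maximum Unicode code point. (Leading bytes F5–FF, or F4 followed by ≥ 0x90, are invalid.)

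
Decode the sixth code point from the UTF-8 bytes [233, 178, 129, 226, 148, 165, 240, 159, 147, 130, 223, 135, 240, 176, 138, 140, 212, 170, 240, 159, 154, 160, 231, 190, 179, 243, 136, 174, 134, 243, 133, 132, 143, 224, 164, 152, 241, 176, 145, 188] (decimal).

U+052A

Offset 0: leading byte 0xE9 = 11101001 → 3-byte char #1 = E9 B2 81.
Offset 3: leading byte 0xE2 = 11100010 → 3-byte char #2 = E2 94 A5.
Offset 6: leading byte 0xF0 = 11110000 → 4-byte char #3 = F0 9F 93 82.
Offset 10: leading byte 0xDF = 11011111 → 2-byte char #4 = DF 87.
Offset 12: leading byte 0xF0 = 11110000 → 4-byte char #5 = F0 B0 8A 8C.
Offset 16: leading byte 0xD4 = 11010100 → 2-byte char #6 = D4 AA.
Leading byte 0xD4 = 11010100 matches 110xxxxx → 2-byte sequence.
Byte 1: 0xD4 = 11010100, payload 10100 (5 bits).
Byte 2: 0xAA = 10101010 (10xxxxxx ✓), payload 101010.
Concatenate: 10100101010 = 0x52A (11 bits → U+052A).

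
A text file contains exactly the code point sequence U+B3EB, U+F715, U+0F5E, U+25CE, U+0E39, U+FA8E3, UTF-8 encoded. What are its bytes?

EB 8F AB EF 9C 95 E0 BD 9E E2 97 8E E0 B8 B9 F3 BA A3 A3

U+B3EB: 3-byte form → EB 8F AB.
U+F715: 3-byte form → EF 9C 95.
U+0F5E: 3-byte form → E0 BD 9E.
U+25CE: 3-byte form → E2 97 8E.
U+0E39: 3-byte form → E0 B8 B9.
U+FA8E3: 4-byte form → F3 BA A3 A3.
Concatenated (19 bytes): EB 8F AB EF 9C 95 E0 BD 9E E2 97 8E E0 B8 B9 F3 BA A3 A3.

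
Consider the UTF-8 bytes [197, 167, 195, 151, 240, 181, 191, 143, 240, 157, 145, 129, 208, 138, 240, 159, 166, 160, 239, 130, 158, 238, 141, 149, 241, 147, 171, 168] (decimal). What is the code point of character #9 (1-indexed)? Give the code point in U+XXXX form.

Offset 0: leading byte 0xC5 = 11000101 → 2-byte char #1 = C5 A7.
Offset 2: leading byte 0xC3 = 11000011 → 2-byte char #2 = C3 97.
Offset 4: leading byte 0xF0 = 11110000 → 4-byte char #3 = F0 B5 BF 8F.
Offset 8: leading byte 0xF0 = 11110000 → 4-byte char #4 = F0 9D 91 81.
Offset 12: leading byte 0xD0 = 11010000 → 2-byte char #5 = D0 8A.
Offset 14: leading byte 0xF0 = 11110000 → 4-byte char #6 = F0 9F A6 A0.
Offset 18: leading byte 0xEF = 11101111 → 3-byte char #7 = EF 82 9E.
Offset 21: leading byte 0xEE = 11101110 → 3-byte char #8 = EE 8D 95.
Offset 24: leading byte 0xF1 = 11110001 → 4-byte char #9 = F1 93 AB A8.
Leading byte 0xF1 = 11110001 matches 11110xxx → 4-byte sequence.
Byte 1: 0xF1 = 11110001, payload 001 (3 bits).
Byte 2: 0x93 = 10010011 (10xxxxxx ✓), payload 010011.
Byte 3: 0xAB = 10101011 (10xxxxxx ✓), payload 101011.
Byte 4: 0xA8 = 10101000 (10xxxxxx ✓), payload 101000.
Concatenate: 001010011101011101000 = 0x53AE8 (21 bits → U+53AE8).

U+53AE8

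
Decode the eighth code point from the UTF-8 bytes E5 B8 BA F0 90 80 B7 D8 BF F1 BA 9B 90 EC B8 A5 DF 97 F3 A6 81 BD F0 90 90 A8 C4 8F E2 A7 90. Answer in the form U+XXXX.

Offset 0: leading byte 0xE5 = 11100101 → 3-byte char #1 = E5 B8 BA.
Offset 3: leading byte 0xF0 = 11110000 → 4-byte char #2 = F0 90 80 B7.
Offset 7: leading byte 0xD8 = 11011000 → 2-byte char #3 = D8 BF.
Offset 9: leading byte 0xF1 = 11110001 → 4-byte char #4 = F1 BA 9B 90.
Offset 13: leading byte 0xEC = 11101100 → 3-byte char #5 = EC B8 A5.
Offset 16: leading byte 0xDF = 11011111 → 2-byte char #6 = DF 97.
Offset 18: leading byte 0xF3 = 11110011 → 4-byte char #7 = F3 A6 81 BD.
Offset 22: leading byte 0xF0 = 11110000 → 4-byte char #8 = F0 90 90 A8.
Leading byte 0xF0 = 11110000 matches 11110xxx → 4-byte sequence.
Byte 1: 0xF0 = 11110000, payload 000 (3 bits).
Byte 2: 0x90 = 10010000 (10xxxxxx ✓), payload 010000.
Byte 3: 0x90 = 10010000 (10xxxxxx ✓), payload 010000.
Byte 4: 0xA8 = 10101000 (10xxxxxx ✓), payload 101000.
Concatenate: 000010000010000101000 = 0x10428 (21 bits → U+10428).

U+10428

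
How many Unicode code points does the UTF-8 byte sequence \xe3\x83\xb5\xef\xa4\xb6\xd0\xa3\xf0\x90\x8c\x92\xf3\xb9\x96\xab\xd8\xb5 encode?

Byte at offset 0: 0xE3 = 11100011 → 3-byte char (#1). Advance 3.
Byte at offset 3: 0xEF = 11101111 → 3-byte char (#2). Advance 3.
Byte at offset 6: 0xD0 = 11010000 → 2-byte char (#3). Advance 2.
Byte at offset 8: 0xF0 = 11110000 → 4-byte char (#4). Advance 4.
Byte at offset 12: 0xF3 = 11110011 → 4-byte char (#5). Advance 4.
Byte at offset 16: 0xD8 = 11011000 → 2-byte char (#6). Advance 2.
Reached end at offset 18 after 6 code points.

6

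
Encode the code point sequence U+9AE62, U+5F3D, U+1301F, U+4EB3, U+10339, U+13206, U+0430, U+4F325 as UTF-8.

F2 9A B9 A2 E5 BC BD F0 93 80 9F E4 BA B3 F0 90 8C B9 F0 93 88 86 D0 B0 F1 8F 8C A5

U+9AE62: 4-byte form → F2 9A B9 A2.
U+5F3D: 3-byte form → E5 BC BD.
U+1301F: 4-byte form → F0 93 80 9F.
U+4EB3: 3-byte form → E4 BA B3.
U+10339: 4-byte form → F0 90 8C B9.
U+13206: 4-byte form → F0 93 88 86.
U+0430: 2-byte form → D0 B0.
U+4F325: 4-byte form → F1 8F 8C A5.
Concatenated (28 bytes): F2 9A B9 A2 E5 BC BD F0 93 80 9F E4 BA B3 F0 90 8C B9 F0 93 88 86 D0 B0 F1 8F 8C A5.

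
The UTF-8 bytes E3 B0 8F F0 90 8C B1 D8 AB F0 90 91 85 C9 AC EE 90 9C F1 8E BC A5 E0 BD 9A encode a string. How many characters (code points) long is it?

Byte at offset 0: 0xE3 = 11100011 → 3-byte char (#1). Advance 3.
Byte at offset 3: 0xF0 = 11110000 → 4-byte char (#2). Advance 4.
Byte at offset 7: 0xD8 = 11011000 → 2-byte char (#3). Advance 2.
Byte at offset 9: 0xF0 = 11110000 → 4-byte char (#4). Advance 4.
Byte at offset 13: 0xC9 = 11001001 → 2-byte char (#5). Advance 2.
Byte at offset 15: 0xEE = 11101110 → 3-byte char (#6). Advance 3.
Byte at offset 18: 0xF1 = 11110001 → 4-byte char (#7). Advance 4.
Byte at offset 22: 0xE0 = 11100000 → 3-byte char (#8). Advance 3.
Reached end at offset 25 after 8 code points.

8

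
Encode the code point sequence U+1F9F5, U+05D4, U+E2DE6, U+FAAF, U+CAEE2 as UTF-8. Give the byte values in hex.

F0 9F A7 B5 D7 94 F3 A2 B7 A6 EF AA AF F3 8A BB A2

U+1F9F5: 4-byte form → F0 9F A7 B5.
U+05D4: 2-byte form → D7 94.
U+E2DE6: 4-byte form → F3 A2 B7 A6.
U+FAAF: 3-byte form → EF AA AF.
U+CAEE2: 4-byte form → F3 8A BB A2.
Concatenated (17 bytes): F0 9F A7 B5 D7 94 F3 A2 B7 A6 EF AA AF F3 8A BB A2.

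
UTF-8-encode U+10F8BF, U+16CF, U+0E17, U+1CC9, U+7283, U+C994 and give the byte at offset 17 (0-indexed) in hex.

0xA6

U+10F8BF → 4-byte form F4 8F A2 BF at offsets 0–3.
U+16CF → 3-byte form E1 9B 8F at offsets 4–6.
U+0E17 → 3-byte form E0 B8 97 at offsets 7–9.
U+1CC9 → 3-byte form E1 B3 89 at offsets 10–12.
U+7283 → 3-byte form E7 8A 83 at offsets 13–15.
U+C994 → 3-byte form EC A6 94 at offsets 16–18.
Offset 17 falls in char 6's range; it's byte 2 of EC A6 94 = 0xA6.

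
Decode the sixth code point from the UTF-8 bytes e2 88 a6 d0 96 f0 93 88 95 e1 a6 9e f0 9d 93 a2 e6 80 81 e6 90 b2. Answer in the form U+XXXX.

Offset 0: leading byte 0xE2 = 11100010 → 3-byte char #1 = E2 88 A6.
Offset 3: leading byte 0xD0 = 11010000 → 2-byte char #2 = D0 96.
Offset 5: leading byte 0xF0 = 11110000 → 4-byte char #3 = F0 93 88 95.
Offset 9: leading byte 0xE1 = 11100001 → 3-byte char #4 = E1 A6 9E.
Offset 12: leading byte 0xF0 = 11110000 → 4-byte char #5 = F0 9D 93 A2.
Offset 16: leading byte 0xE6 = 11100110 → 3-byte char #6 = E6 80 81.
Leading byte 0xE6 = 11100110 matches 1110xxxx → 3-byte sequence.
Byte 1: 0xE6 = 11100110, payload 0110 (4 bits).
Byte 2: 0x80 = 10000000 (10xxxxxx ✓), payload 000000.
Byte 3: 0x81 = 10000001 (10xxxxxx ✓), payload 000001.
Concatenate: 0110000000000001 = 0x6001 (16 bits → U+6001).

U+6001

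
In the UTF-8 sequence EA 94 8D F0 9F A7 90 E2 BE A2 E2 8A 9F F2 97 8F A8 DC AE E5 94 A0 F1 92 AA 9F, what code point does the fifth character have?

U+973E8

Offset 0: leading byte 0xEA = 11101010 → 3-byte char #1 = EA 94 8D.
Offset 3: leading byte 0xF0 = 11110000 → 4-byte char #2 = F0 9F A7 90.
Offset 7: leading byte 0xE2 = 11100010 → 3-byte char #3 = E2 BE A2.
Offset 10: leading byte 0xE2 = 11100010 → 3-byte char #4 = E2 8A 9F.
Offset 13: leading byte 0xF2 = 11110010 → 4-byte char #5 = F2 97 8F A8.
Leading byte 0xF2 = 11110010 matches 11110xxx → 4-byte sequence.
Byte 1: 0xF2 = 11110010, payload 010 (3 bits).
Byte 2: 0x97 = 10010111 (10xxxxxx ✓), payload 010111.
Byte 3: 0x8F = 10001111 (10xxxxxx ✓), payload 001111.
Byte 4: 0xA8 = 10101000 (10xxxxxx ✓), payload 101000.
Concatenate: 010010111001111101000 = 0x973E8 (21 bits → U+973E8).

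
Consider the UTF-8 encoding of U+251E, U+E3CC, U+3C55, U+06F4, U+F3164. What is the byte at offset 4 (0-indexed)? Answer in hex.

U+251E → 3-byte form E2 94 9E at offsets 0–2.
U+E3CC → 3-byte form EE 8F 8C at offsets 3–5.
Offset 4 falls in char 2's range; it's byte 2 of EE 8F 8C = 0x8F.

0x8F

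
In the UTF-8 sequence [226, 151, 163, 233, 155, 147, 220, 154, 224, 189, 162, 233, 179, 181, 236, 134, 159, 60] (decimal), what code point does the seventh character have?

U+003C

Offset 0: leading byte 0xE2 = 11100010 → 3-byte char #1 = E2 97 A3.
Offset 3: leading byte 0xE9 = 11101001 → 3-byte char #2 = E9 9B 93.
Offset 6: leading byte 0xDC = 11011100 → 2-byte char #3 = DC 9A.
Offset 8: leading byte 0xE0 = 11100000 → 3-byte char #4 = E0 BD A2.
Offset 11: leading byte 0xE9 = 11101001 → 3-byte char #5 = E9 B3 B5.
Offset 14: leading byte 0xEC = 11101100 → 3-byte char #6 = EC 86 9F.
Offset 17: leading byte 0x3C = 00111100 → 1-byte char #7 = 3C.
Leading byte 0x3C = 00111100 matches 0xxxxxxx → 1-byte sequence.
Byte 1: 0x3C = 00111100, payload 0111100 (7 bits).
Concatenate: 0111100 = 0x3C (7 bits → U+003C).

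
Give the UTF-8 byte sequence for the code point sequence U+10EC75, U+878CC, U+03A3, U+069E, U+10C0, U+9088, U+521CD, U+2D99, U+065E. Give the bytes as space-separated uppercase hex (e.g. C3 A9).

F4 8E B1 B5 F2 87 A3 8C CE A3 DA 9E E1 83 80 E9 82 88 F1 92 87 8D E2 B6 99 D9 9E

U+10EC75: 4-byte form → F4 8E B1 B5.
U+878CC: 4-byte form → F2 87 A3 8C.
U+03A3: 2-byte form → CE A3.
U+069E: 2-byte form → DA 9E.
U+10C0: 3-byte form → E1 83 80.
U+9088: 3-byte form → E9 82 88.
U+521CD: 4-byte form → F1 92 87 8D.
U+2D99: 3-byte form → E2 B6 99.
U+065E: 2-byte form → D9 9E.
Concatenated (27 bytes): F4 8E B1 B5 F2 87 A3 8C CE A3 DA 9E E1 83 80 E9 82 88 F1 92 87 8D E2 B6 99 D9 9E.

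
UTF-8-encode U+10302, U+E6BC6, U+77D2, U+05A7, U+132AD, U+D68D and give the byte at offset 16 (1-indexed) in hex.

0x8A

1-indexed offset 16 is 0-indexed offset 15.
U+10302 → 4-byte form F0 90 8C 82 at offsets 0–3.
U+E6BC6 → 4-byte form F3 A6 AF 86 at offsets 4–7.
U+77D2 → 3-byte form E7 9F 92 at offsets 8–10.
U+05A7 → 2-byte form D6 A7 at offsets 11–12.
U+132AD → 4-byte form F0 93 8A AD at offsets 13–16.
Offset 15 falls in char 5's range; it's byte 3 of F0 93 8A AD = 0x8A.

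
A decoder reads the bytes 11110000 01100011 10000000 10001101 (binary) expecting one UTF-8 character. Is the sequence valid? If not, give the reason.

Leading byte 0xF0 = 11110000 → 4-byte form.
Byte 2 is 0x63 = 01100011, which is not 10xxxxxx — expected a continuation byte.

invalid (non-continuation byte where continuation expected)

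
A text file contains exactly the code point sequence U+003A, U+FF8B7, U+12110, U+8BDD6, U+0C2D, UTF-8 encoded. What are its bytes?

3A F3 BF A2 B7 F0 92 84 90 F2 8B B7 96 E0 B0 AD

U+003A: 1-byte form → 3A.
U+FF8B7: 4-byte form → F3 BF A2 B7.
U+12110: 4-byte form → F0 92 84 90.
U+8BDD6: 4-byte form → F2 8B B7 96.
U+0C2D: 3-byte form → E0 B0 AD.
Concatenated (16 bytes): 3A F3 BF A2 B7 F0 92 84 90 F2 8B B7 96 E0 B0 AD.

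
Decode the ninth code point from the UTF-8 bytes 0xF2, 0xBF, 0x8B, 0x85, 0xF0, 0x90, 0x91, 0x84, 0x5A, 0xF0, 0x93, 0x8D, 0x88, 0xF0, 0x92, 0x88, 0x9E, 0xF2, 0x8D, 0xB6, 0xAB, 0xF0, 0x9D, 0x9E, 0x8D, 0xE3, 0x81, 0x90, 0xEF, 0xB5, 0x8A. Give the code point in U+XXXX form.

Offset 0: leading byte 0xF2 = 11110010 → 4-byte char #1 = F2 BF 8B 85.
Offset 4: leading byte 0xF0 = 11110000 → 4-byte char #2 = F0 90 91 84.
Offset 8: leading byte 0x5A = 01011010 → 1-byte char #3 = 5A.
Offset 9: leading byte 0xF0 = 11110000 → 4-byte char #4 = F0 93 8D 88.
Offset 13: leading byte 0xF0 = 11110000 → 4-byte char #5 = F0 92 88 9E.
Offset 17: leading byte 0xF2 = 11110010 → 4-byte char #6 = F2 8D B6 AB.
Offset 21: leading byte 0xF0 = 11110000 → 4-byte char #7 = F0 9D 9E 8D.
Offset 25: leading byte 0xE3 = 11100011 → 3-byte char #8 = E3 81 90.
Offset 28: leading byte 0xEF = 11101111 → 3-byte char #9 = EF B5 8A.
Leading byte 0xEF = 11101111 matches 1110xxxx → 3-byte sequence.
Byte 1: 0xEF = 11101111, payload 1111 (4 bits).
Byte 2: 0xB5 = 10110101 (10xxxxxx ✓), payload 110101.
Byte 3: 0x8A = 10001010 (10xxxxxx ✓), payload 001010.
Concatenate: 1111110101001010 = 0xFD4A (16 bits → U+FD4A).

U+FD4A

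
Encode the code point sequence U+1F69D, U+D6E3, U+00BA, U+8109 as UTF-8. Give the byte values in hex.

U+1F69D: 4-byte form → F0 9F 9A 9D.
U+D6E3: 3-byte form → ED 9B A3.
U+00BA: 2-byte form → C2 BA.
U+8109: 3-byte form → E8 84 89.
Concatenated (12 bytes): F0 9F 9A 9D ED 9B A3 C2 BA E8 84 89.

F0 9F 9A 9D ED 9B A3 C2 BA E8 84 89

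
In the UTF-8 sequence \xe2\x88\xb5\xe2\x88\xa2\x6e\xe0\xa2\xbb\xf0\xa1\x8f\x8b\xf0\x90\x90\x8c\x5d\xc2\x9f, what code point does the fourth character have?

Offset 0: leading byte 0xE2 = 11100010 → 3-byte char #1 = E2 88 B5.
Offset 3: leading byte 0xE2 = 11100010 → 3-byte char #2 = E2 88 A2.
Offset 6: leading byte 0x6E = 01101110 → 1-byte char #3 = 6E.
Offset 7: leading byte 0xE0 = 11100000 → 3-byte char #4 = E0 A2 BB.
Leading byte 0xE0 = 11100000 matches 1110xxxx → 3-byte sequence.
Byte 1: 0xE0 = 11100000, payload 0000 (4 bits).
Byte 2: 0xA2 = 10100010 (10xxxxxx ✓), payload 100010.
Byte 3: 0xBB = 10111011 (10xxxxxx ✓), payload 111011.
Concatenate: 0000100010111011 = 0x8BB (16 bits → U+08BB).

U+08BB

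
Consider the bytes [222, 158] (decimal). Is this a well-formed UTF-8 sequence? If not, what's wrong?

Leading byte 0xDE = 11011110 → 2-byte form.
Continuation bytes 0x9E=10011110 all match 10xxxxxx.
Decoded value 0x79E is ≥ 0x80 (shortest form) and not a surrogate.

valid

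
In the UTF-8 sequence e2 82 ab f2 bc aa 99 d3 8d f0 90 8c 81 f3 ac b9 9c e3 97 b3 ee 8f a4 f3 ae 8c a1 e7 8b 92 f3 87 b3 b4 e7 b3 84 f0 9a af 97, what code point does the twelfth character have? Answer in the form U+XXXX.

U+1ABD7

Offset 0: leading byte 0xE2 = 11100010 → 3-byte char #1 = E2 82 AB.
Offset 3: leading byte 0xF2 = 11110010 → 4-byte char #2 = F2 BC AA 99.
Offset 7: leading byte 0xD3 = 11010011 → 2-byte char #3 = D3 8D.
Offset 9: leading byte 0xF0 = 11110000 → 4-byte char #4 = F0 90 8C 81.
Offset 13: leading byte 0xF3 = 11110011 → 4-byte char #5 = F3 AC B9 9C.
Offset 17: leading byte 0xE3 = 11100011 → 3-byte char #6 = E3 97 B3.
Offset 20: leading byte 0xEE = 11101110 → 3-byte char #7 = EE 8F A4.
Offset 23: leading byte 0xF3 = 11110011 → 4-byte char #8 = F3 AE 8C A1.
Offset 27: leading byte 0xE7 = 11100111 → 3-byte char #9 = E7 8B 92.
Offset 30: leading byte 0xF3 = 11110011 → 4-byte char #10 = F3 87 B3 B4.
Offset 34: leading byte 0xE7 = 11100111 → 3-byte char #11 = E7 B3 84.
Offset 37: leading byte 0xF0 = 11110000 → 4-byte char #12 = F0 9A AF 97.
Leading byte 0xF0 = 11110000 matches 11110xxx → 4-byte sequence.
Byte 1: 0xF0 = 11110000, payload 000 (3 bits).
Byte 2: 0x9A = 10011010 (10xxxxxx ✓), payload 011010.
Byte 3: 0xAF = 10101111 (10xxxxxx ✓), payload 101111.
Byte 4: 0x97 = 10010111 (10xxxxxx ✓), payload 010111.
Concatenate: 000011010101111010111 = 0x1ABD7 (21 bits → U+1ABD7).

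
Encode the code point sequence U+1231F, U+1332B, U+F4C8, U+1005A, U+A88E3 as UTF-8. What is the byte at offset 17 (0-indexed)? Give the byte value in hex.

0xA3

U+1231F → 4-byte form F0 92 8C 9F at offsets 0–3.
U+1332B → 4-byte form F0 93 8C AB at offsets 4–7.
U+F4C8 → 3-byte form EF 93 88 at offsets 8–10.
U+1005A → 4-byte form F0 90 81 9A at offsets 11–14.
U+A88E3 → 4-byte form F2 A8 A3 A3 at offsets 15–18.
Offset 17 falls in char 5's range; it's byte 3 of F2 A8 A3 A3 = 0xA3.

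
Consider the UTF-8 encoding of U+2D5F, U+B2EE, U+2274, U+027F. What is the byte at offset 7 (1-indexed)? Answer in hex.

0xE2

1-indexed offset 7 is 0-indexed offset 6.
U+2D5F → 3-byte form E2 B5 9F at offsets 0–2.
U+B2EE → 3-byte form EB 8B AE at offsets 3–5.
U+2274 → 3-byte form E2 89 B4 at offsets 6–8.
Offset 6 falls in char 3's range; it's byte 1 of E2 89 B4 = 0xE2.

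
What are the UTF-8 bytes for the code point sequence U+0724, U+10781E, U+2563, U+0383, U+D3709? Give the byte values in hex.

U+0724: 2-byte form → DC A4.
U+10781E: 4-byte form → F4 87 A0 9E.
U+2563: 3-byte form → E2 95 A3.
U+0383: 2-byte form → CE 83.
U+D3709: 4-byte form → F3 93 9C 89.
Concatenated (15 bytes): DC A4 F4 87 A0 9E E2 95 A3 CE 83 F3 93 9C 89.

DC A4 F4 87 A0 9E E2 95 A3 CE 83 F3 93 9C 89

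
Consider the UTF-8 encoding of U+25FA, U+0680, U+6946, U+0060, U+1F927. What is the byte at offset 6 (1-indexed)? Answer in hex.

0xE6

1-indexed offset 6 is 0-indexed offset 5.
U+25FA → 3-byte form E2 97 BA at offsets 0–2.
U+0680 → 2-byte form DA 80 at offsets 3–4.
U+6946 → 3-byte form E6 A5 86 at offsets 5–7.
Offset 5 falls in char 3's range; it's byte 1 of E6 A5 86 = 0xE6.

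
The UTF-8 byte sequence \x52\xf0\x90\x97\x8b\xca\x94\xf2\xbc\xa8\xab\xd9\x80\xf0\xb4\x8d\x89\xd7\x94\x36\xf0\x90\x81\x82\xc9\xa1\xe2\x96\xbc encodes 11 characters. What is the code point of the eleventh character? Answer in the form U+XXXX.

Offset 0: leading byte 0x52 = 01010010 → 1-byte char #1 = 52.
Offset 1: leading byte 0xF0 = 11110000 → 4-byte char #2 = F0 90 97 8B.
Offset 5: leading byte 0xCA = 11001010 → 2-byte char #3 = CA 94.
Offset 7: leading byte 0xF2 = 11110010 → 4-byte char #4 = F2 BC A8 AB.
Offset 11: leading byte 0xD9 = 11011001 → 2-byte char #5 = D9 80.
Offset 13: leading byte 0xF0 = 11110000 → 4-byte char #6 = F0 B4 8D 89.
Offset 17: leading byte 0xD7 = 11010111 → 2-byte char #7 = D7 94.
Offset 19: leading byte 0x36 = 00110110 → 1-byte char #8 = 36.
Offset 20: leading byte 0xF0 = 11110000 → 4-byte char #9 = F0 90 81 82.
Offset 24: leading byte 0xC9 = 11001001 → 2-byte char #10 = C9 A1.
Offset 26: leading byte 0xE2 = 11100010 → 3-byte char #11 = E2 96 BC.
Leading byte 0xE2 = 11100010 matches 1110xxxx → 3-byte sequence.
Byte 1: 0xE2 = 11100010, payload 0010 (4 bits).
Byte 2: 0x96 = 10010110 (10xxxxxx ✓), payload 010110.
Byte 3: 0xBC = 10111100 (10xxxxxx ✓), payload 111100.
Concatenate: 0010010110111100 = 0x25BC (16 bits → U+25BC).

U+25BC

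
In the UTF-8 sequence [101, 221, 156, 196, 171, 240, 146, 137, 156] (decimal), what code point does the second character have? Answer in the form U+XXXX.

Offset 0: leading byte 0x65 = 01100101 → 1-byte char #1 = 65.
Offset 1: leading byte 0xDD = 11011101 → 2-byte char #2 = DD 9C.
Leading byte 0xDD = 11011101 matches 110xxxxx → 2-byte sequence.
Byte 1: 0xDD = 11011101, payload 11101 (5 bits).
Byte 2: 0x9C = 10011100 (10xxxxxx ✓), payload 011100.
Concatenate: 11101011100 = 0x75C (11 bits → U+075C).

U+075C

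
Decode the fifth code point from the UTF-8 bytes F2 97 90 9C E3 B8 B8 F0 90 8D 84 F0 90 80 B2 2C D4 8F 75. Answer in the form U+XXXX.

U+002C

Offset 0: leading byte 0xF2 = 11110010 → 4-byte char #1 = F2 97 90 9C.
Offset 4: leading byte 0xE3 = 11100011 → 3-byte char #2 = E3 B8 B8.
Offset 7: leading byte 0xF0 = 11110000 → 4-byte char #3 = F0 90 8D 84.
Offset 11: leading byte 0xF0 = 11110000 → 4-byte char #4 = F0 90 80 B2.
Offset 15: leading byte 0x2C = 00101100 → 1-byte char #5 = 2C.
Leading byte 0x2C = 00101100 matches 0xxxxxxx → 1-byte sequence.
Byte 1: 0x2C = 00101100, payload 0101100 (7 bits).
Concatenate: 0101100 = 0x2C (7 bits → U+002C).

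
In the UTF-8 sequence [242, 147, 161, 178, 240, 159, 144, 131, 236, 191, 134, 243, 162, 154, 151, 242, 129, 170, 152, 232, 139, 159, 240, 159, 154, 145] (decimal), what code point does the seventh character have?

U+1F691

Offset 0: leading byte 0xF2 = 11110010 → 4-byte char #1 = F2 93 A1 B2.
Offset 4: leading byte 0xF0 = 11110000 → 4-byte char #2 = F0 9F 90 83.
Offset 8: leading byte 0xEC = 11101100 → 3-byte char #3 = EC BF 86.
Offset 11: leading byte 0xF3 = 11110011 → 4-byte char #4 = F3 A2 9A 97.
Offset 15: leading byte 0xF2 = 11110010 → 4-byte char #5 = F2 81 AA 98.
Offset 19: leading byte 0xE8 = 11101000 → 3-byte char #6 = E8 8B 9F.
Offset 22: leading byte 0xF0 = 11110000 → 4-byte char #7 = F0 9F 9A 91.
Leading byte 0xF0 = 11110000 matches 11110xxx → 4-byte sequence.
Byte 1: 0xF0 = 11110000, payload 000 (3 bits).
Byte 2: 0x9F = 10011111 (10xxxxxx ✓), payload 011111.
Byte 3: 0x9A = 10011010 (10xxxxxx ✓), payload 011010.
Byte 4: 0x91 = 10010001 (10xxxxxx ✓), payload 010001.
Concatenate: 000011111011010010001 = 0x1F691 (21 bits → U+1F691).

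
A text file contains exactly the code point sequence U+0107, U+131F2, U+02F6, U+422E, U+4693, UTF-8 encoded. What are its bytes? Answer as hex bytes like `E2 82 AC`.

U+0107: 2-byte form → C4 87.
U+131F2: 4-byte form → F0 93 87 B2.
U+02F6: 2-byte form → CB B6.
U+422E: 3-byte form → E4 88 AE.
U+4693: 3-byte form → E4 9A 93.
Concatenated (14 bytes): C4 87 F0 93 87 B2 CB B6 E4 88 AE E4 9A 93.

C4 87 F0 93 87 B2 CB B6 E4 88 AE E4 9A 93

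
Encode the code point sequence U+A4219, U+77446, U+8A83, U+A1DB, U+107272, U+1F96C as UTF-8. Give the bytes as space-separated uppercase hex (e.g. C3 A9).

F2 A4 88 99 F1 B7 91 86 E8 AA 83 EA 87 9B F4 87 89 B2 F0 9F A5 AC

U+A4219: 4-byte form → F2 A4 88 99.
U+77446: 4-byte form → F1 B7 91 86.
U+8A83: 3-byte form → E8 AA 83.
U+A1DB: 3-byte form → EA 87 9B.
U+107272: 4-byte form → F4 87 89 B2.
U+1F96C: 4-byte form → F0 9F A5 AC.
Concatenated (22 bytes): F2 A4 88 99 F1 B7 91 86 E8 AA 83 EA 87 9B F4 87 89 B2 F0 9F A5 AC.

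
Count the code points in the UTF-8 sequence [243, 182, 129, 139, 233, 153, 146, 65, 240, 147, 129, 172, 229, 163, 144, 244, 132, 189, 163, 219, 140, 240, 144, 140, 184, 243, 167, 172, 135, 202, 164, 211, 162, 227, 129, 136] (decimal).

12

Byte at offset 0: 0xF3 = 11110011 → 4-byte char (#1). Advance 4.
Byte at offset 4: 0xE9 = 11101001 → 3-byte char (#2). Advance 3.
Byte at offset 7: 0x41 = 01000001 → 1-byte char (#3). Advance 1.
Byte at offset 8: 0xF0 = 11110000 → 4-byte char (#4). Advance 4.
Byte at offset 12: 0xE5 = 11100101 → 3-byte char (#5). Advance 3.
Byte at offset 15: 0xF4 = 11110100 → 4-byte char (#6). Advance 4.
Byte at offset 19: 0xDB = 11011011 → 2-byte char (#7). Advance 2.
Byte at offset 21: 0xF0 = 11110000 → 4-byte char (#8). Advance 4.
Byte at offset 25: 0xF3 = 11110011 → 4-byte char (#9). Advance 4.
Byte at offset 29: 0xCA = 11001010 → 2-byte char (#10). Advance 2.
Byte at offset 31: 0xD3 = 11010011 → 2-byte char (#11). Advance 2.
Byte at offset 33: 0xE3 = 11100011 → 3-byte char (#12). Advance 3.
Reached end at offset 36 after 12 code points.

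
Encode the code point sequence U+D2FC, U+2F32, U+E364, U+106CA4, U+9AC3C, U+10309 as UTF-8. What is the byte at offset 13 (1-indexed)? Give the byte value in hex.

0xA4

1-indexed offset 13 is 0-indexed offset 12.
U+D2FC → 3-byte form ED 8B BC at offsets 0–2.
U+2F32 → 3-byte form E2 BC B2 at offsets 3–5.
U+E364 → 3-byte form EE 8D A4 at offsets 6–8.
U+106CA4 → 4-byte form F4 86 B2 A4 at offsets 9–12.
Offset 12 falls in char 4's range; it's byte 4 of F4 86 B2 A4 = 0xA4.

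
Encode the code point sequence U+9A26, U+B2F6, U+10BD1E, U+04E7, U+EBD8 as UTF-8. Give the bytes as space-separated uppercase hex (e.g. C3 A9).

E9 A8 A6 EB 8B B6 F4 8B B4 9E D3 A7 EE AF 98

U+9A26: 3-byte form → E9 A8 A6.
U+B2F6: 3-byte form → EB 8B B6.
U+10BD1E: 4-byte form → F4 8B B4 9E.
U+04E7: 2-byte form → D3 A7.
U+EBD8: 3-byte form → EE AF 98.
Concatenated (15 bytes): E9 A8 A6 EB 8B B6 F4 8B B4 9E D3 A7 EE AF 98.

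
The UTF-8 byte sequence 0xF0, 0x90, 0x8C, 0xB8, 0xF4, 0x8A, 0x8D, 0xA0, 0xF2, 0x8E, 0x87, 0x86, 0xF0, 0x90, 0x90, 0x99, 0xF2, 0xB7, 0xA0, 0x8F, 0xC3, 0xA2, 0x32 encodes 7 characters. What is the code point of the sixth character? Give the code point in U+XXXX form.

U+00E2

Offset 0: leading byte 0xF0 = 11110000 → 4-byte char #1 = F0 90 8C B8.
Offset 4: leading byte 0xF4 = 11110100 → 4-byte char #2 = F4 8A 8D A0.
Offset 8: leading byte 0xF2 = 11110010 → 4-byte char #3 = F2 8E 87 86.
Offset 12: leading byte 0xF0 = 11110000 → 4-byte char #4 = F0 90 90 99.
Offset 16: leading byte 0xF2 = 11110010 → 4-byte char #5 = F2 B7 A0 8F.
Offset 20: leading byte 0xC3 = 11000011 → 2-byte char #6 = C3 A2.
Leading byte 0xC3 = 11000011 matches 110xxxxx → 2-byte sequence.
Byte 1: 0xC3 = 11000011, payload 00011 (5 bits).
Byte 2: 0xA2 = 10100010 (10xxxxxx ✓), payload 100010.
Concatenate: 00011100010 = 0xE2 (11 bits → U+00E2).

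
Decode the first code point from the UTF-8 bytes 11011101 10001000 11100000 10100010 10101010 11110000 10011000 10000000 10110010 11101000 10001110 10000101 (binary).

U+0748

Offset 0: leading byte 0xDD = 11011101 → 2-byte char #1 = DD 88.
Leading byte 0xDD = 11011101 matches 110xxxxx → 2-byte sequence.
Byte 1: 0xDD = 11011101, payload 11101 (5 bits).
Byte 2: 0x88 = 10001000 (10xxxxxx ✓), payload 001000.
Concatenate: 11101001000 = 0x748 (11 bits → U+0748).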